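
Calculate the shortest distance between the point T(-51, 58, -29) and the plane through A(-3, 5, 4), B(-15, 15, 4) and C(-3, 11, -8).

AB = (-12, 10, 0) and AC = (0, 6, -12), so a normal is n = AB × AC = (-120, -144, -72).
d = |(-120)·(-51) + (-144)·58 + (-72)·(-29) − (-648)| / √(14400 + 20736 + 5184) = |504| / (24√70) = 21/√70.

21/√70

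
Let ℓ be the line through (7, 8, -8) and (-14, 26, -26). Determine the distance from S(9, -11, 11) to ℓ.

A direction vector is d = (-21, 18, -18).
AP = (2, -19, 19); AP·d = -726, |AP|² = 726, |d|² = 1089.
distance² = |AP|² − (AP·d)²/|d|² = 726 − 527076/1089 = 242, so the distance is 11√2.

11√2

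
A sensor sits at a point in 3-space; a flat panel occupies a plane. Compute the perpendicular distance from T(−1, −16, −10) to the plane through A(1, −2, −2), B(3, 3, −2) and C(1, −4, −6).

AB = (2, 5, 0) and AC = (0, −2, −4), so a normal is n = AB × AC = (−20, 8, −4).
n = (−20, 8, −4); n·P − (-28) = -40; |n| = 4√30; distance = 40/(4√30) = √30/3.

√30/3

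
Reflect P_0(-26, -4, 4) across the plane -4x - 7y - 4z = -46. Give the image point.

(-10, 24, 20)

n = (-4, -7, -4), |n|² = 81, n·P_0 − (-46) = 162, so t = 162/81 = 2.
Foot F = P_0 − 2·n = (-18, 10, 12); the reflection is 2F − P_0 = (-10, 24, 20).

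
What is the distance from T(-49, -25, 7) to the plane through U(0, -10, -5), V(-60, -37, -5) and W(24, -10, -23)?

UV = (-60, -27, 0) and UW = (24, 0, -18), so a normal is n = UV × UW = (486, -1080, 648).
d = |486·(-49) + (-1080)·(-25) + 648·7 − 7560| / √(236196 + 1166400 + 419904) = |162| / 1350 = 3/25.

3/25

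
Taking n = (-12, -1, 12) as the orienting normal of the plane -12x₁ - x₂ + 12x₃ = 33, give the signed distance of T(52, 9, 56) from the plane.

6/17

n·T − 33 = 6.
|n| = 17, so the signed distance is 6/17.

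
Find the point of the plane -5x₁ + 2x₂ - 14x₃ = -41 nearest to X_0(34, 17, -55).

n = (-5, 2, -14), |n|² = 225, and n·X_0 − (-41) = 675.
t = 675/225 = 3, so the foot is X_0 − t·n = (34, 17, -55) − 3·(-5, 2, -14) = (49, 11, -13).

(49, 11, -13)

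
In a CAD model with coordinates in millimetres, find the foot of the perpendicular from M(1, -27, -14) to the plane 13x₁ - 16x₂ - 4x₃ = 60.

(-12, -11, -10)

n = (13, -16, -4), |n|² = 441, and n·M − 60 = 441.
t = 441/441 = 1, so the foot is M − t·n = (1, -27, -14) − 1·(13, -16, -4) = (-12, -11, -10).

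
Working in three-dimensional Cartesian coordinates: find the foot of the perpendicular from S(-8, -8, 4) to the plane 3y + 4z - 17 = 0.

(-8, -5, 8)

The perpendicular from S has direction n = (0, 3, 4): r = (-8, -8, 4) + μ(0, 3, 4).
Substitute into the plane: n·(S + μn) = 17 gives -8 + 25μ = 17, so μ = 1.
Foot = (-8, -8, 4) + 1·(0, 3, 4) = (-8, -5, 8).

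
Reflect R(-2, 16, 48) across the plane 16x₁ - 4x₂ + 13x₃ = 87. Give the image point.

With n = (16, -4, 13), the signed offset is (n·R − 87)/|n|² = 441/441 = 1.
R' = R − 2t·n = (-2, 16, 48) − 2·(16, -4, 13) = (-34, 24, 22).

(-34, 24, 22)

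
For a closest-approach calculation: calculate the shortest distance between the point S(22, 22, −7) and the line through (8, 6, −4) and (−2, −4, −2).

√2

A direction vector is d = (−10, −10, 2).
AP = (14, 16, −3); AP·d = -306, |AP|² = 461, |d|² = 204.
distance² = |AP|² − (AP·d)²/|d|² = 461 − 93636/204 = 2, so the distance is √2.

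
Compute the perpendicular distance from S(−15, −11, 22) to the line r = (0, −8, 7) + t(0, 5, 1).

Direction vector d = (0, 5, 1).
AP = (−15, −3, 15), and AP × d = (−78, 15, −75).
|AP × d|² = 11934 and |d|² = 26, so the distance is √(11934/26) = √459 = 3√51.

3√51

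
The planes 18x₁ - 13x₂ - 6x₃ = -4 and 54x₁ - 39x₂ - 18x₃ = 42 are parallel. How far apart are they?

18/23

Divide the second equation by 3 to match normals: 18x₁ - 13x₂ - 6x₃ = 14.
Both planes have normal n = (18, -13, -6), |n| = 23. Any point on the first plane is at distance |14 − (-4)|/|n| = 18/23 from the second.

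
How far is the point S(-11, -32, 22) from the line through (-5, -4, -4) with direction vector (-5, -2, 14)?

2√149

Direction vector d = (-5, -2, 14).
AP = (-6, -28, 26); AP·d = 450, |AP|² = 1496, |d|² = 225.
distance² = |AP|² − (AP·d)²/|d|² = 1496 − 202500/225 = 596, so the distance is 2√149.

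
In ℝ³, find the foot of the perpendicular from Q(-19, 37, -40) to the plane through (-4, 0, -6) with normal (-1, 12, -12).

n = (-1, 12, -12), |n|² = 289, and n·Q − 76 = 867.
t = 867/289 = 3, so the foot is Q − t·n = (-19, 37, -40) − 3·(-1, 12, -12) = (-16, 1, -4).

(-16, 1, -4)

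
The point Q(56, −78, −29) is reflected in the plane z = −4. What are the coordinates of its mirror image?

With n = (0, 0, 1), the signed offset is (n·Q − (-4))/|n|² = -25/1 = -25.
Q' = Q − 2t·n = (56, −78, −29) − (-50)·(0, 0, 1) = (56, −78, 21).

(56, -78, 21)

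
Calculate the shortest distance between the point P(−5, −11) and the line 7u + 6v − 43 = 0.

The normal to the line is n = (7, 6) with |n| = √85.
|n·P − 43| = |-101 − 43| = 144, so the distance is 144/√85 = 144√85/85.

144√85/85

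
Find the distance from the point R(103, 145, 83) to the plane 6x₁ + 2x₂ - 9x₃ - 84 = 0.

7

Normal vector n = (6, 2, -9), and n·(103, 145, 83) - 84 = 77.
|n| = √(36 + 4 + 81) = 11, so the distance is |77|/11 = 7.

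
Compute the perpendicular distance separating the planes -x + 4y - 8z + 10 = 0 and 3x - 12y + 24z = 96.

Divide the second equation by -3 to match normals: -x + 4y - 8z = -32.
With common normal n = (-1, 4, -8) (|n| = 9), the distance is |(-10) − (-32)|/|n| = 22/9.

22/9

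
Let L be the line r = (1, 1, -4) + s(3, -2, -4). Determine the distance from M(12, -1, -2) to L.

Direction vector d = (3, -2, -4).
AP = (11, -2, 2); AP·d = 29, |AP|² = 129, |d|² = 29.
distance² = |AP|² − (AP·d)²/|d|² = 129 − 841/29 = 100, so the distance is 10.

10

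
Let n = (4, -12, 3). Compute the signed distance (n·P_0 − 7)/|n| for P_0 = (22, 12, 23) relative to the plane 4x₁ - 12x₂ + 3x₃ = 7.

6/13

n·P_0 − 7 = 6.
|n| = 13, so the signed distance is 6/13.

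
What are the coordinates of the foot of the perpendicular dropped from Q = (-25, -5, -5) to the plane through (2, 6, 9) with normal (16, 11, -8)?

(-9, 6, -13)

n = (16, 11, -8), |n|² = 441, and n·Q − 26 = -441.
t = -441/441 = -1, so the foot is Q − t·n = (-25, -5, -5) − (-1)·(16, 11, -8) = (-9, 6, -13).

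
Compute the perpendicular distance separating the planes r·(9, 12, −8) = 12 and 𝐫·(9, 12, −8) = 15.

3/17

With common normal n = (9, 12, −8) (|n| = 17), the distance is |12 − 15|/|n| = 3/17.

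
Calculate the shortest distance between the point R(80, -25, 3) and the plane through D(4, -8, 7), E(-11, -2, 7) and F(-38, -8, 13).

11/15

DE = (-15, 6, 0) and DF = (-42, 0, 6), so a normal is n = DE × DF = (36, 90, 252).
n = (36, 90, 252); n·P − 1188 = 198; |n| = 270; distance = 198/270 = 11/15.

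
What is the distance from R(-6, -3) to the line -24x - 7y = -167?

The normal to the line is n = (-24, -7) with |n| = 25.
|n·R − (-167)| = |165 − (-167)| = 332, so the distance is 332/25.

332/25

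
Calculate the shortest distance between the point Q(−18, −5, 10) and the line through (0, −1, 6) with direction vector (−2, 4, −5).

Direction vector d = (−2, 4, −5).
AP = (−18, −4, 4), and AP × d = (4, −98, −80).
|AP × d|² = 16020 and |d|² = 45, so the distance is √(16020/45) = √356 = 2√89.

2√89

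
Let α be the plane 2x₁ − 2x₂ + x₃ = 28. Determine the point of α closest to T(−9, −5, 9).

(-3, -11, 12)

n = (2, −2, 1), |n|² = 9, and n·T − 28 = -27.
t = -27/9 = -3, so the foot is T − t·n = (−9, −5, 9) − (-3)·(2, −2, 1) = (−3, −11, 12).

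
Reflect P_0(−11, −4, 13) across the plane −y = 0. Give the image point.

With n = (0, −1, 0), the signed offset is (n·P_0 − 0)/|n|² = 4/1 = 4.
P_0' = P_0 − 2t·n = (−11, −4, 13) − 8·(0, −1, 0) = (−11, 4, 13).

(-11, 4, 13)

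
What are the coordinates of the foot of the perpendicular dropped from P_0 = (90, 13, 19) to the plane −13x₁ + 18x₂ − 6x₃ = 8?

(64, 49, 7)

n = (−13, 18, −6), |n|² = 529, and n·P_0 − 8 = -1058.
t = -1058/529 = -2, so the foot is P_0 − t·n = (90, 13, 19) − (-2)·(−13, 18, −6) = (64, 49, 7).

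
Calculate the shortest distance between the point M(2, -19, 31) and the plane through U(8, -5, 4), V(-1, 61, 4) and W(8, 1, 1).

UV = (-9, 66, 0) and UW = (0, 6, -3), so a normal is n = UV × UW = (-198, -27, -54).
Then n·(2, -19, 31) - (-1665) = 108.
|n| = √(39204 + 729 + 2916) = 207, so the distance is |108|/207 = 12/23.

12/23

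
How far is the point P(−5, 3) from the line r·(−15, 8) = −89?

188/17

The normal to the line is n = (−15, 8) with |n| = 17.
|n·P − (-89)| = |99 − (-89)| = 188, so the distance is 188/17.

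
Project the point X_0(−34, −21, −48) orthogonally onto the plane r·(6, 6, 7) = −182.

(-10, 3, -20)

n = (6, 6, 7), |n|² = 121, and n·X_0 − (-182) = -484.
t = -484/121 = -4, so the foot is X_0 − t·n = (−34, −21, −48) − (-4)·(6, 6, 7) = (−10, 3, −20).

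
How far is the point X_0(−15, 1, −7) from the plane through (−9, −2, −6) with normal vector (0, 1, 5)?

2/√26

The plane has equation n·(r − (−9, −2, −6)) = 0, i.e. n·r = -32.
Then n·(−15, 1, −7) − (−32) = −2.
|n| = √(0 + 1 + 25) = √26, so the distance is |-2|/√26 = √26/13.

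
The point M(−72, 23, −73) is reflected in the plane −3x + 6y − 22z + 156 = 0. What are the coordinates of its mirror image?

With n = (−3, 6, −22), the signed offset is (n·M − (-156))/|n|² = 2116/529 = 4.
M' = M − 2t·n = (−72, 23, −73) − 8·(−3, 6, −22) = (−48, −25, 103).

(-48, -25, 103)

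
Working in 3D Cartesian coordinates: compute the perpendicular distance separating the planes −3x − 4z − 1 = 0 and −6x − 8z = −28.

Divide the second equation by 2 to match normals: −3x − 4z = -14.
Both planes have normal n = (−3, 0, −4), |n| = 5. Any point on the first plane is at distance |(-14) − 1|/|n| = 15/5 = 3 from the second.

3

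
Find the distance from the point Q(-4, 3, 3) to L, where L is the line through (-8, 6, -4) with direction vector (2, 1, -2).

Direction vector d = (2, 1, -2).
AP = (4, -3, 7), and AP × d = (-1, 22, 10).
|AP × d|² = 585 and |d|² = 9, so the distance is √(585/9) = √65.

√65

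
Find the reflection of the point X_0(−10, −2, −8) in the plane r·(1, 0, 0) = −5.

(0, -2, -8)

With n = (1, 0, 0), the signed offset is (n·X_0 − (-5))/|n|² = -5/1 = -5.
X_0' = X_0 − 2t·n = (−10, −2, −8) − (-10)·(1, 0, 0) = (0, −2, −8).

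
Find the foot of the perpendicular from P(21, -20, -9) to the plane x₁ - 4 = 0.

(4, -20, -9)

The perpendicular from P has direction n = (1, 0, 0): r = (21, -20, -9) + t(1, 0, 0).
Substitute into the plane: n·(P + tn) = 4 gives 21 + 1t = 4, so t = -17.
Foot = (21, -20, -9) + (-17)·(1, 0, 0) = (4, -20, -9).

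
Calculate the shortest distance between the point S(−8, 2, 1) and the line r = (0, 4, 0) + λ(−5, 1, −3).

Direction vector d = (−5, 1, −3).
AP = (−8, −2, 1), and AP × d = (5, −29, −18).
|AP × d|² = 1190 and |d|² = 35, so the distance is √(1190/35) = √34.

√34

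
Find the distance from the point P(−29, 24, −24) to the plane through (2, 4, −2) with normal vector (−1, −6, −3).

√46/2

The plane has equation n·(r − (2, 4, −2)) = 0, i.e. n·r = -20.
Then n·(−29, 24, −24) − (−20) = −23.
|n| = √(1 + 36 + 9) = √46, so the distance is |-23|/√46 = 23/√46.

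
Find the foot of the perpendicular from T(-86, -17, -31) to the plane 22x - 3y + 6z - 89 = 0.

(2, -29, -7)

n = (22, -3, 6), |n|² = 529, and n·T − 89 = -2116.
t = -2116/529 = -4, so the foot is T − t·n = (-86, -17, -31) − (-4)·(22, -3, 6) = (2, -29, -7).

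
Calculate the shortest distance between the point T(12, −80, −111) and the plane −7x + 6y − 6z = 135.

3

d = |(-7)·12 + 6·(-80) + (-6)·(-111) − 135| / √(49 + 36 + 36) = |-33| / 11 = 3.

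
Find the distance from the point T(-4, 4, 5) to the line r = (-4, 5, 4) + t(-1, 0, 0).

√2

Direction vector d = (-1, 0, 0).
AP = (0, -1, 1); AP·d = 0, |AP|² = 2, |d|² = 1.
distance² = |AP|² − (AP·d)²/|d|² = 2 − 0/1 = 2, so the distance is √2.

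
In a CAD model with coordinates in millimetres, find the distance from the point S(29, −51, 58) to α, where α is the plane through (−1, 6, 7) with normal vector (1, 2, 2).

The plane has equation n·(r − (−1, 6, 7)) = 0, i.e. n·r = 25.
Then n·(29, −51, 58) − 25 = 18.
|n| = √(1 + 4 + 4) = 3, so the distance is |18|/3 = 6.

6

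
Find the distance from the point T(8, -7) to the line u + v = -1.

d = |1·8 + 1·(-7) − (-1)| / √(1 + 1) = |2|/√2 = √2.

√2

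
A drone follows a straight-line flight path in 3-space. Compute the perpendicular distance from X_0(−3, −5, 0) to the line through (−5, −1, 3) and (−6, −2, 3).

A direction vector is d = (−1, −1, 0).
AP = (2, −4, −3); AP·d = 2, |AP|² = 29, |d|² = 2.
distance² = |AP|² − (AP·d)²/|d|² = 29 − 4/2 = 27, so the distance is 3√3.

3√3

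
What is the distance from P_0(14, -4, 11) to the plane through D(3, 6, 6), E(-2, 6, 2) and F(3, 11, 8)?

1/(3√5)

DE = (-5, 0, -4) and DF = (0, 5, 2), so a normal is n = DE × DF = (20, 10, -25).
Then n·(14, -4, 11) - (-30) = -5.
|n| = √(400 + 100 + 625) = 15√5, so the distance is |-5|/(15√5) = 1/(3√5).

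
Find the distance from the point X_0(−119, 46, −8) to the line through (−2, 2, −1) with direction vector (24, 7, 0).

Direction vector d = (24, 7, 0).
AP = (−117, 44, −7), and AP × d = (49, −168, −1875).
|AP × d|² = 3546250 and |d|² = 625, so the distance is √(3546250/625) = √5674.

√5674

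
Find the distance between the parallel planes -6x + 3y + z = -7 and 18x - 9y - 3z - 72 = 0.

17√46/46

Divide the second equation by -3 to match normals: -6x + 3y + z = -24.
Both planes have normal n = (-6, 3, 1), |n| = √46. Any point on the first plane is at distance |(-24) − (-7)|/|n| = 17/√46 = 17√46/46 from the second.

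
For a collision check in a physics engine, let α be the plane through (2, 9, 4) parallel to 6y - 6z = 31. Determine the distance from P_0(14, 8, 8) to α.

5/√2

Parallel planes share the normal n = (0, 6, -6); since (2, 9, 4) lies on the plane, its equation is 6y - 6z = 30.
Then n·(14, 8, 8) - 30 = -30.
|n| = √(0 + 36 + 36) = 6√2, so the distance is |-30|/(6√2) = 5√2/2.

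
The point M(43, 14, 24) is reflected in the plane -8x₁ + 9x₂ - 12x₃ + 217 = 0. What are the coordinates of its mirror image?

(27, 32, 0)

With n = (-8, 9, -12), the signed offset is (n·M − (-217))/|n|² = -289/289 = -1.
M' = M − 2t·n = (43, 14, 24) − (-2)·(-8, 9, -12) = (27, 32, 0).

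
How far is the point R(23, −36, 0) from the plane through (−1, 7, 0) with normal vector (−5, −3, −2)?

9/√38

The plane has equation n·(r − (−1, 7, 0)) = 0, i.e. n·r = -16.
Then n·(23, −36, 0) − (−16) = 9.
|n| = √(25 + 9 + 4) = √38, so the distance is |9|/√38 = 9/√38.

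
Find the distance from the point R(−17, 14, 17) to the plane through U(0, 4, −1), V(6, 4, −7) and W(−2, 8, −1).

4

UV = (6, 0, −6) and UW = (−2, 4, 0), so a normal is n = UV × UW = (24, 12, 24).
Then n·(−17, 14, 17) − 24 = 144.
|n| = √(576 + 144 + 576) = 36, so the distance is |144|/36 = 4.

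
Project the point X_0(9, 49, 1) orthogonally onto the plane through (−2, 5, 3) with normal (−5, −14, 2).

(-6, 7, 7)

n = (−5, −14, 2), |n|² = 225, and n·X_0 − (-54) = -675.
t = -675/225 = -3, so the foot is X_0 − t·n = (9, 49, 1) − (-3)·(−5, −14, 2) = (−6, 7, 7).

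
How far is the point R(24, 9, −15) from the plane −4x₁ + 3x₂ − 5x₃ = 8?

√2/5

n = (−4, 3, −5); n·P − 8 = -2; |n| = 5√2; distance = 2/(5√2) = √2/5.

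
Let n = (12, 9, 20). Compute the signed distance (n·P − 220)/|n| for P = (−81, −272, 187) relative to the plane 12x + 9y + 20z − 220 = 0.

4

n·P − 220 = 100.
|n| = 25, so the signed distance is 100/25 = 4.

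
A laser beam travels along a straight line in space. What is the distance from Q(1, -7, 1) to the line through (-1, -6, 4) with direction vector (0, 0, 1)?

Direction vector d = (0, 0, 1).
AP = (2, -1, -3), and AP × d = (-1, -2, 0).
|AP × d|² = 5 and |d|² = 1, so the distance is √5.

√5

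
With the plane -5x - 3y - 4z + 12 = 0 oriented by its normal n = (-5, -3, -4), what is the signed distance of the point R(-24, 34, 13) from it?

-11√2/5

n·R − (-12) = -22.
|n| = 5√2, so the signed distance is -11√2/5.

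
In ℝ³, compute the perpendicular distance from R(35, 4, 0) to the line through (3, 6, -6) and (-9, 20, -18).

A direction vector is d = (-12, 14, -12).
AP = (32, -2, 6), and AP × d = (-60, 312, 424).
|AP × d|² = 280720 and |d|² = 484, so the distance is √(280720/484) = √580 = 2√145.

2√145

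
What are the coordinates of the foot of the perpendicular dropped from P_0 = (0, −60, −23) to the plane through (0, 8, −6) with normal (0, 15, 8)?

(0, 0, 9)

n = (0, 15, 8), |n|² = 289, and n·P_0 − 72 = -1156.
t = -1156/289 = -4, so the foot is P_0 − t·n = (0, −60, −23) − (-4)·(0, 15, 8) = (0, 0, 9).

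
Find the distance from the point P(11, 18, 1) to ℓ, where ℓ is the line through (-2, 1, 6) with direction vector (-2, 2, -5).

15√2

Direction vector d = (-2, 2, -5).
AP = (13, 17, -5); AP·d = 33, |AP|² = 483, |d|² = 33.
distance² = |AP|² − (AP·d)²/|d|² = 483 − 1089/33 = 450, so the distance is 15√2.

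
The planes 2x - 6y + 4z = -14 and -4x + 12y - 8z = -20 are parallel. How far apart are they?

12/√14

Divide the second equation by -2 to match normals: 2x - 6y + 4z = 10.
Both planes have normal n = (2, -6, 4), |n| = 2√14. Any point on the first plane is at distance |10 − (-14)|/|n| = 24/(2√14) = 6√14/7 from the second.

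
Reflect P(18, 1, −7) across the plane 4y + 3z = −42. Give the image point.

n = (0, 4, 3), |n|² = 25, n·P − (-42) = 25, so t = 25/25 = 1.
Foot F = P − 1·n = (18, −3, −10); the reflection is 2F − P = (18, −7, −13).

(18, -7, -13)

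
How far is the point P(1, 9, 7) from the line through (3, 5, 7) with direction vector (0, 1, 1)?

Direction vector d = (0, 1, 1).
AP = (-2, 4, 0), and AP × d = (4, 2, -2).
|AP × d|² = 24 and |d|² = 2, so the distance is √(24/2) = √12 = 2√3.

2√3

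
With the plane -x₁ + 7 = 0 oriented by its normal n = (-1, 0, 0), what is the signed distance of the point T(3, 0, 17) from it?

n·T − (-7) = 4.
|n| = 1, so the signed distance is 4/1 = 4.

4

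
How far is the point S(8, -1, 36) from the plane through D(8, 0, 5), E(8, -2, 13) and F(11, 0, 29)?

DE = (0, -2, 8) and DF = (3, 0, 24), so a normal is n = DE × DF = (-48, 24, 6).
n = (-48, 24, 6); n·P − (-354) = 162; |n| = 54; distance = 162/54 = 3.

3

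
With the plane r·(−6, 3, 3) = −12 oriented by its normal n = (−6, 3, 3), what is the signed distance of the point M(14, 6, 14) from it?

-2√6/3

n·M − (-12) = -12.
|n| = 3√6, so the signed distance is -2√6/3.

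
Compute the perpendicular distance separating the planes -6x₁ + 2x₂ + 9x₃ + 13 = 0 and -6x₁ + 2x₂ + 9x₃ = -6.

Both planes have normal n = (-6, 2, 9), |n| = 11. Any point on the first plane is at distance |(-6) − (-13)|/|n| = 7/11 from the second.

7/11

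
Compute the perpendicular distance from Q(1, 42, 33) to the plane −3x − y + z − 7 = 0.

Normal vector n = (−3, −1, 1), and n·(1, 42, 33) − 7 = −19.
|n| = √(9 + 1 + 1) = √11, so the distance is |-19|/√11 = 19√11/11.

19/√11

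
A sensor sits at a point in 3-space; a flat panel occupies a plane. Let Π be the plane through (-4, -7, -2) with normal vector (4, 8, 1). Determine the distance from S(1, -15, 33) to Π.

The plane has equation n·(r − (-4, -7, -2)) = 0, i.e. n·r = -74.
n = (4, 8, 1); n·P − (-74) = -9; |n| = 9; distance = 9/9 = 1.

1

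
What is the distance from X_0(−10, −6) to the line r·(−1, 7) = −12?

2√2

d = |(-1)·(-10) + 7·(-6) − (-12)| / √(1 + 49) = |-20|/(5√2) = 2√2.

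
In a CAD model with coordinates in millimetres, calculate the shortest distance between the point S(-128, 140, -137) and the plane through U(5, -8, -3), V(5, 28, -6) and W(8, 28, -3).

UV = (0, 36, -3) and UW = (3, 36, 0), so a normal is n = UV × UW = (108, -9, -108).
n = (108, -9, -108); n·P − 936 = -1224; |n| = 153; distance = 1224/153 = 8.

8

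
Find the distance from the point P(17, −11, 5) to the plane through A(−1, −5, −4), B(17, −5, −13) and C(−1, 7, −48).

AB = (18, 0, −9) and AC = (0, 12, −44), so a normal is n = AB × AC = (108, 792, 216).
d = |108·17 + 792·(-11) + 216·5 − (-4932)| / √(11664 + 627264 + 46656) = |-864| / 828 = 24/23.

24/23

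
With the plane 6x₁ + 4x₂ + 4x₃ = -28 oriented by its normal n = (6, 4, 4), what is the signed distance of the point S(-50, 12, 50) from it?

n·S − (-28) = -24.
|n| = 2√17, so the signed distance is -12√17/17.

-12√17/17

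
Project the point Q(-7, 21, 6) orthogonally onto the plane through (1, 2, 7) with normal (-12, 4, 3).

(5, 17, 3)

The perpendicular from Q has direction n = (-12, 4, 3): r = (-7, 21, 6) + μ(-12, 4, 3).
Substitute into the plane: n·(Q + μn) = 17 gives 186 + 169μ = 17, so μ = -1.
Foot = (-7, 21, 6) + (-1)·(-12, 4, 3) = (5, 17, 3).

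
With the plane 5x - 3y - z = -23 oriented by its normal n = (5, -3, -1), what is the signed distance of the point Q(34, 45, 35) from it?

23√35/35

n·Q − (-23) = 23.
|n| = √35, so the signed distance is 23√35/35.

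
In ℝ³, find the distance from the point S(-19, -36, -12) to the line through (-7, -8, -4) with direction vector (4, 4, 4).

Direction vector d = (4, 4, 4).
AP = (-12, -28, -8); AP·d = -192, |AP|² = 992, |d|² = 48.
distance² = |AP|² − (AP·d)²/|d|² = 992 − 36864/48 = 224, so the distance is 4√14.

4√14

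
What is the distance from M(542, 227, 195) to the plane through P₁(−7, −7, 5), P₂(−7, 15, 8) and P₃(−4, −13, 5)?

P₁P₂ = (0, 22, 3) and P₁P₃ = (3, −6, 0), so a normal is n = P₁P₂ × P₁P₃ = (18, 9, −66).
Then n·(542, 227, 195) − (−519) = −552.
|n| = √(324 + 81 + 4356) = 69, so the distance is |-552|/69 = 8.

8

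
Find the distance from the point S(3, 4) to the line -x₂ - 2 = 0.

d = |0·3 + (-1)·4 − 2| / √(0 + 1) = |-6|/1 = 6.

6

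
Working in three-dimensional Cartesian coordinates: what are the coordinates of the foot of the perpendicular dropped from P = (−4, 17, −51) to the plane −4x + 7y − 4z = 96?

The perpendicular from P has direction n = (−4, 7, −4): r = (−4, 17, −51) + μ(−4, 7, −4).
Substitute into the plane: n·(P + μn) = 96 gives 339 + 81μ = 96, so μ = -3.
Foot = (−4, 17, −51) + (-3)·(−4, 7, −4) = (8, −4, −39).

(8, -4, -39)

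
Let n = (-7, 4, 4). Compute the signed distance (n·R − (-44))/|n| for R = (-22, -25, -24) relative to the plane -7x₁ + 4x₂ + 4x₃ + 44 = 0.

2/9

n·R − (-44) = 2.
|n| = 9, so the signed distance is 2/9.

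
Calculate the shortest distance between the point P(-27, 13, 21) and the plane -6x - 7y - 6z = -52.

n = (-6, -7, -6); n·P − (-52) = -3; |n| = 11; distance = 3/11.

3/11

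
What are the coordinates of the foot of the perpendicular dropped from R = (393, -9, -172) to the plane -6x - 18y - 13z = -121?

n = (-6, -18, -13), |n|² = 529, and n·R − (-121) = 161.
t = 161/529 = 7/23, so the foot is R − t·n = (393, -9, -172) − (7/23)·(-6, -18, -13) = (9081/23, -81/23, -3865/23).

(9081/23, -81/23, -3865/23)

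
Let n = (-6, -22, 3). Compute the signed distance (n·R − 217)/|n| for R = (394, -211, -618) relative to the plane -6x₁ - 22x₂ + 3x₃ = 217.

n·R − 217 = 207.
|n| = 23, so the signed distance is 207/23 = 9.

9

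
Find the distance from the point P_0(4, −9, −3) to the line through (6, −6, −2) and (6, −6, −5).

A direction vector is d = (0, 0, −3).
AP = (−2, −3, −1), and AP × d = (9, −6, 0).
|AP × d|² = 117 and |d|² = 9, so the distance is √(117/9) = √13.

√13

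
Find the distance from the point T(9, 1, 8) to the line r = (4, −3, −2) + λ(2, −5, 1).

Direction vector d = (2, −5, 1).
AP = (5, 4, 10); AP·d = 0, |AP|² = 141, |d|² = 30.
distance² = |AP|² − (AP·d)²/|d|² = 141 − 0/30 = 141, so the distance is √141.

√141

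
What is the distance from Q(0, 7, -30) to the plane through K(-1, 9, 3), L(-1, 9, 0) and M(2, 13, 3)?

KL = (0, 0, -3) and KM = (3, 4, 0), so a normal is n = KL × KM = (12, -9, 0).
d = |12·0 + (-9)·7 − (-93)| / √(144 + 81 + 0) = |30| / 15 = 2.

2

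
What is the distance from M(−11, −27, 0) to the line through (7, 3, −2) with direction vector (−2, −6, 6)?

Direction vector d = (−2, −6, 6).
AP = (−18, −30, 2), and AP × d = (−168, 104, 48).
|AP × d|² = 41344 and |d|² = 76, so the distance is √(41344/76) = √544 = 4√34.

4√34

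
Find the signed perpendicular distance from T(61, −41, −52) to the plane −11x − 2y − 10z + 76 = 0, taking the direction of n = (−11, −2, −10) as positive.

7/15

n·T − (-76) = 7.
|n| = 15, so the signed distance is 7/15.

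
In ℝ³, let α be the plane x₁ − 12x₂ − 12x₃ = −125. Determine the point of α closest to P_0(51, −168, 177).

n = (1, −12, −12), |n|² = 289, and n·P_0 − (-125) = 68.
t = 68/289 = 4/17, so the foot is P_0 − t·n = (51, −168, 177) − (4/17)·(1, −12, −12) = (863/17, −2808/17, 3057/17).

(863/17, -2808/17, 3057/17)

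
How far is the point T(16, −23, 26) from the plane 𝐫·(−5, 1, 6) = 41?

d = |(-5)·16 + 1·(-23) + 6·26 − 41| / √(25 + 1 + 36) = |12| / √62 = 12/√62.

12/√62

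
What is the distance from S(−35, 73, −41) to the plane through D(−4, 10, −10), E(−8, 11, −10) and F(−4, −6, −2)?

3

DE = (−4, 1, 0) and DF = (0, −16, 8), so a normal is n = DE × DF = (8, 32, 64).
d = |8·(-35) + 32·73 + 64·(-41) − (-352)| / √(64 + 1024 + 4096) = |-216| / 72 = 3.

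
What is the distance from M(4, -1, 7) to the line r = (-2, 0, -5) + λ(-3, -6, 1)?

√181

Direction vector d = (-3, -6, 1).
AP = (6, -1, 12); AP·d = 0, |AP|² = 181, |d|² = 46.
distance² = |AP|² − (AP·d)²/|d|² = 181 − 0/46 = 181, so the distance is √181.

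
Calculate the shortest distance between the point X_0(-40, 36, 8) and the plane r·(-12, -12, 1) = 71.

Normal vector n = (-12, -12, 1), and n·(-40, 36, 8) - 71 = -15.
|n| = √(144 + 144 + 1) = 17, so the distance is |-15|/17 = 15/17.

15/17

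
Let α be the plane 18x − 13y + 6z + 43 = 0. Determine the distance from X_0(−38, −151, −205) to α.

d = |18·(-38) + (-13)·(-151) + 6·(-205) − (-43)| / √(324 + 169 + 36) = |92| / 23 = 4.

4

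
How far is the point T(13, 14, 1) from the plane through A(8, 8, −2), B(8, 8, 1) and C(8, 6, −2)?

AB = (0, 0, 3) and AC = (0, −2, 0), so a normal is n = AB × AC = (6, 0, 0).
d = |6·13 − 48| / √(36 + 0 + 0) = |30| / 6 = 5.

5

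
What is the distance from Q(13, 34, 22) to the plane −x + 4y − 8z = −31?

22/9

d = |(-1)·13 + 4·34 + (-8)·22 − (-31)| / √(1 + 16 + 64) = |-22| / 9 = 22/9.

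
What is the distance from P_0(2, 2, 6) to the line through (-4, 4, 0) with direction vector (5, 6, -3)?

Direction vector d = (5, 6, -3).
AP = (6, -2, 6), and AP × d = (-30, 48, 46).
|AP × d|² = 5320 and |d|² = 70, so the distance is √(5320/70) = √76 = 2√19.

2√19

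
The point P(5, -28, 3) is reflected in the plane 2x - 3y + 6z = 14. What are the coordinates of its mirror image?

(-3, -16, -21)

n = (2, -3, 6), |n|² = 49, n·P − 14 = 98, so t = 98/49 = 2.
Foot F = P − 2·n = (1, -22, -9); the reflection is 2F − P = (-3, -16, -21).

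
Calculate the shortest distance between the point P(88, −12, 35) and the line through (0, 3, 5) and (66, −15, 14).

9√5

A direction vector is d = (66, −18, 9).
AP = (88, −15, 30); AP·d = 6348, |AP|² = 8869, |d|² = 4761.
distance² = |AP|² − (AP·d)²/|d|² = 8869 − 40297104/4761 = 405, so the distance is 9√5.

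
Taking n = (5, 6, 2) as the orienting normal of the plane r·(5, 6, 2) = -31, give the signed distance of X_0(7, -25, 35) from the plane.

n·X_0 − (-31) = -14.
|n| = √65, so the signed distance is -14/√65.

-14/√65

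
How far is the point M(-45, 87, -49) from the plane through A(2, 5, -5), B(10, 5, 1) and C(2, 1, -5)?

7

AB = (8, 0, 6) and AC = (0, -4, 0), so a normal is n = AB × AC = (24, 0, -32).
d = |24·(-45) + (-32)·(-49) − 208| / √(576 + 0 + 1024) = |280| / 40 = 7.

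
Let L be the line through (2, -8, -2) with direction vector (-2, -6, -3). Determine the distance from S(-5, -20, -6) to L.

√13

Direction vector d = (-2, -6, -3).
AP = (-7, -12, -4), and AP × d = (12, -13, 18).
|AP × d|² = 637 and |d|² = 49, so the distance is √(637/49) = √13.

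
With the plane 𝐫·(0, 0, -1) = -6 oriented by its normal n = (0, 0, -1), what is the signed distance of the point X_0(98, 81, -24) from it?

n·X_0 − (-6) = 30.
|n| = 1, so the signed distance is 30/1 = 30.

30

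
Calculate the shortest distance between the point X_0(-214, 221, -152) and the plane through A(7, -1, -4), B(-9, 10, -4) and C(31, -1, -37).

AB = (-16, 11, 0) and AC = (24, 0, -33), so a normal is n = AB × AC = (-363, -528, -264).
d = |(-363)·(-214) + (-528)·221 + (-264)·(-152) − (-957)| / √(131769 + 278784 + 69696) = |2079| / 693 = 3.

3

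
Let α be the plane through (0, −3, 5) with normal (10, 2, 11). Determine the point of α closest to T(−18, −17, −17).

(2, -13, 5)

n = (10, 2, 11), |n|² = 225, and n·T − 49 = -450.
t = -450/225 = -2, so the foot is T − t·n = (−18, −17, −17) − (-2)·(10, 2, 11) = (2, −13, 5).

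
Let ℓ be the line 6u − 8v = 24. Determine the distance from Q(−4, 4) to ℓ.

8

The normal to the line is n = (6, −8) with |n| = 10.
|n·Q − 24| = |-56 − 24| = 80, so the distance is 80/10 = 8.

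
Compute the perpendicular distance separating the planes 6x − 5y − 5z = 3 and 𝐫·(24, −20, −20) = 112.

Divide the second equation by 4 to match normals: 6x − 5y − 5z = 28.
Both planes have normal n = (6, −5, −5), |n| = √86. Any point on the first plane is at distance |28 − 3|/|n| = 25/√86 = 25√86/86 from the second.

25/√86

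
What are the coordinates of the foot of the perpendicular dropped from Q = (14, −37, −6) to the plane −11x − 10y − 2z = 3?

(25, -27, -4)

The perpendicular from Q has direction n = (−11, −10, −2): r = (14, −37, −6) + μ(−11, −10, −2).
Substitute into the plane: n·(Q + μn) = 3 gives 228 + 225μ = 3, so μ = -1.
Foot = (14, −37, −6) + (-1)·(−11, −10, −2) = (25, −27, −4).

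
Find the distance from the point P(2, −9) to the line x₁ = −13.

15

The normal to the line is n = (1, 0) with |n| = 1.
|n·P − (-13)| = |2 − (-13)| = 15, so the distance is 15/1 = 15.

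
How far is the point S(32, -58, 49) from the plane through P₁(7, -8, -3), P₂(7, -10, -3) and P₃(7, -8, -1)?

P₁P₂ = (0, -2, 0) and P₁P₃ = (0, 0, 2), so a normal is n = P₁P₂ × P₁P₃ = (-4, 0, 0).
Then n·(32, -58, 49) - (-28) = -100.
|n| = √(16 + 0 + 0) = 4, so the distance is |-100|/4 = 25.

25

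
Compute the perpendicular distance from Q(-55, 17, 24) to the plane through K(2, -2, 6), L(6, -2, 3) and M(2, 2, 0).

15/√61

KL = (4, 0, -3) and KM = (0, 4, -6), so a normal is n = KL × KM = (12, 24, 16).
Then n·(-55, 17, 24) - 72 = 60.
|n| = √(144 + 576 + 256) = 4√61, so the distance is |60|/(4√61) = 15√61/61.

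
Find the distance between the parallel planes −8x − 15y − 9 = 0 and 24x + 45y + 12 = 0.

Divide the second equation by -3 to match normals: −8x − 15y = 4.
Both planes have normal n = (−8, −15, 0), |n| = 17. Any point on the first plane is at distance |4 − 9|/|n| = 5/17 from the second.

5/17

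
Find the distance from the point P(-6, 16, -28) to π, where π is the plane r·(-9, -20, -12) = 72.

d = |(-9)·(-6) + (-20)·16 + (-12)·(-28) − 72| / √(81 + 400 + 144) = |-2| / 25 = 2/25.

2/25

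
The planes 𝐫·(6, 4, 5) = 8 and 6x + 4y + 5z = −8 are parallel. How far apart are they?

Both planes have normal n = (6, 4, 5), |n| = √77. Any point on the first plane is at distance |(-8) − 8|/|n| = 16/√77 = 16√77/77 from the second.

16√77/77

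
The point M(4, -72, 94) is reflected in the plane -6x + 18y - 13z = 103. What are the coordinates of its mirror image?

With n = (-6, 18, -13), the signed offset is (n·M − 103)/|n|² = -2645/529 = -5.
M' = M − 2t·n = (4, -72, 94) − (-10)·(-6, 18, -13) = (-56, 108, -36).

(-56, 108, -36)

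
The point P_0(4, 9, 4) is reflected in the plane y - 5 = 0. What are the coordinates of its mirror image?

With n = (0, 1, 0), the signed offset is (n·P_0 − 5)/|n|² = 4/1 = 4.
P_0' = P_0 − 2t·n = (4, 9, 4) − 8·(0, 1, 0) = (4, 1, 4).

(4, 1, 4)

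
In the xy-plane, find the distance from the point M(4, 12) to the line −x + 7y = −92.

d = |(-1)·4 + 7·12 − (-92)| / √(1 + 49) = |172|/(5√2) = 86√2/5.

86√2/5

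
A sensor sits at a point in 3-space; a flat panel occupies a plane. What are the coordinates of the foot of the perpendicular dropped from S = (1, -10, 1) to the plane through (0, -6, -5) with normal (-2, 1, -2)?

n = (-2, 1, -2), |n|² = 9, and n·S − 4 = -18.
t = -18/9 = -2, so the foot is S − t·n = (1, -10, 1) − (-2)·(-2, 1, -2) = (-3, -8, -3).

(-3, -8, -3)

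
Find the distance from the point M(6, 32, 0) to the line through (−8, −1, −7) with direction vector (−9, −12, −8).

√178

Direction vector d = (−9, −12, −8).
AP = (14, 33, 7), and AP × d = (−180, 49, 129).
|AP × d|² = 51442 and |d|² = 289, so the distance is √(51442/289) = √178.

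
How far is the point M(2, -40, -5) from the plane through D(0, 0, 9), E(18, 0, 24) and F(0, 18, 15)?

DE = (18, 0, 15) and DF = (0, 18, 6), so a normal is n = DE × DF = (-270, -108, 324).
Then n·(2, -40, -5) - 2916 = -756.
|n| = √(72900 + 11664 + 104976) = 54√65, so the distance is |-756|/(54√65) = 14/√65.

14/√65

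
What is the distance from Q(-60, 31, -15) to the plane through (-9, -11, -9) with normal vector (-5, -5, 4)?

21/√66

The plane has equation n·(r − (-9, -11, -9)) = 0, i.e. n·r = 64.
n = (-5, -5, 4); n·P − 64 = 21; |n| = √66; distance = 21/√66.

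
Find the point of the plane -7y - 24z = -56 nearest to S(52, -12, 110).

n = (0, -7, -24), |n|² = 625, and n·S − (-56) = -2500.
t = -2500/625 = -4, so the foot is S − t·n = (52, -12, 110) − (-4)·(0, -7, -24) = (52, -40, 14).

(52, -40, 14)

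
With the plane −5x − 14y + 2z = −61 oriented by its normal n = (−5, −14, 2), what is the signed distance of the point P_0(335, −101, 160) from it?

8

n·P_0 − (-61) = 120.
|n| = 15, so the signed distance is 120/15 = 8.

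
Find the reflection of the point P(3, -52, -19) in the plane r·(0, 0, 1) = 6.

(3, -52, 31)

With n = (0, 0, 1), the signed offset is (n·P − 6)/|n|² = -25/1 = -25.
P' = P − 2t·n = (3, -52, -19) − (-50)·(0, 0, 1) = (3, -52, 31).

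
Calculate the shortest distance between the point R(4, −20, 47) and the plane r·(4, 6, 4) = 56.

n = (4, 6, 4); n·P − 56 = 28; |n| = 2√17; distance = 28/(2√17) = 14√17/17.

14/√17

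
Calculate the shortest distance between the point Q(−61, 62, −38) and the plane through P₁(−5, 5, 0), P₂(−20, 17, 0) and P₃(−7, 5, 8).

P₁P₂ = (−15, 12, 0) and P₁P₃ = (−2, 0, 8), so a normal is n = P₁P₂ × P₁P₃ = (96, 120, 24).
Then n·(−61, 62, −38) − 120 = 552.
|n| = √(9216 + 14400 + 576) = 24√42, so the distance is |552|/(24√42) = 23√42/42.

23/√42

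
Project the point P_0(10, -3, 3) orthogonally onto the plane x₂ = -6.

(10, -6, 3)

n = (0, 1, 0), |n|² = 1, and n·P_0 − (-6) = 3.
t = 3/1 = 3, so the foot is P_0 − t·n = (10, -3, 3) − 3·(0, 1, 0) = (10, -6, 3).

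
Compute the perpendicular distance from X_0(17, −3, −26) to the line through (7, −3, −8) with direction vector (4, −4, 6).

2√89

Direction vector d = (4, −4, 6).
AP = (10, 0, −18), and AP × d = (−72, −132, −40).
|AP × d|² = 24208 and |d|² = 68, so the distance is √(24208/68) = √356 = 2√89.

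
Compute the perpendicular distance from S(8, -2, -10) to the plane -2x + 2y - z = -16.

2

Normal vector n = (-2, 2, -1), and n·(8, -2, -10) - (-16) = 6.
|n| = √(4 + 4 + 1) = 3, so the distance is |6|/3 = 2.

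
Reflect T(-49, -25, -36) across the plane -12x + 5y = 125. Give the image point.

(-1, -45, -36)

n = (-12, 5, 0), |n|² = 169, n·T − 125 = 338, so t = 338/169 = 2.
Foot F = T − 2·n = (-25, -35, -36); the reflection is 2F − T = (-1, -45, -36).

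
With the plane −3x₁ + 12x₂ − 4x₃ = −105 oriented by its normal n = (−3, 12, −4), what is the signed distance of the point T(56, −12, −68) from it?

n·T − (-105) = 65.
|n| = 13, so the signed distance is 65/13 = 5.

5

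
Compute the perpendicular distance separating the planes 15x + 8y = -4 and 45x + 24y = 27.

Divide the second equation by 3 to match normals: 15x + 8y = 9.
Both planes have normal n = (15, 8, 0), |n| = 17. Any point on the first plane is at distance |9 − (-4)|/|n| = 13/17 from the second.

13/17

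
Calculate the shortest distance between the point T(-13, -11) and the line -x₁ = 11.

2

d = |(-1)·(-13) + 0·(-11) − 11| / √(1 + 0) = |2|/1 = 2.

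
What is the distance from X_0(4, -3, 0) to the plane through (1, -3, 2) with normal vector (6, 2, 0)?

9/√10

The plane has equation n·(r − (1, -3, 2)) = 0, i.e. n·r = 0.
Then n·(4, -3, 0) - 0 = 18.
|n| = √(36 + 4 + 0) = 2√10, so the distance is |18|/(2√10) = 9√10/10.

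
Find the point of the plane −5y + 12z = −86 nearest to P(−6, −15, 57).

n = (0, −5, 12), |n|² = 169, and n·P − (-86) = 845.
t = 845/169 = 5, so the foot is P − t·n = (−6, −15, 57) − 5·(0, −5, 12) = (−6, 10, −3).

(-6, 10, -3)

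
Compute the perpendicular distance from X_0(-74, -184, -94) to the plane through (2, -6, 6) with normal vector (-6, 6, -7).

The plane has equation n·(r − (2, -6, 6)) = 0, i.e. n·r = -90.
n = (-6, 6, -7); n·P − (-90) = 88; |n| = 11; distance = 88/11 = 8.

8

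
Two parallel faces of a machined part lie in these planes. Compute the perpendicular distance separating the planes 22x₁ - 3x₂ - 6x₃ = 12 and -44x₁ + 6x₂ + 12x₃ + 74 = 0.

25/23

Divide the second equation by -2 to match normals: 22x₁ - 3x₂ - 6x₃ = 37.
Both planes have normal n = (22, -3, -6), |n| = 23. Any point on the first plane is at distance |37 − 12|/|n| = 25/23 from the second.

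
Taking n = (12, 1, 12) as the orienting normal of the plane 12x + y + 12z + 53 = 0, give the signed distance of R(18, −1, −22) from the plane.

4/17

n·R − (-53) = 4.
|n| = 17, so the signed distance is 4/17.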